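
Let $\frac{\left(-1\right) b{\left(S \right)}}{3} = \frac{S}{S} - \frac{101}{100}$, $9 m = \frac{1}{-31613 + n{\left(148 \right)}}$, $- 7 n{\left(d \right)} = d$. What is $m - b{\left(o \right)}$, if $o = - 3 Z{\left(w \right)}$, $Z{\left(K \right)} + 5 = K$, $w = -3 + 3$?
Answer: $- \frac{5979553}{199295100} \approx -0.030004$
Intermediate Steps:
$n{\left(d \right)} = - \frac{d}{7}$
$w = 0$
$Z{\left(K \right)} = -5 + K$
$m = - \frac{7}{1992951}$ ($m = \frac{1}{9 \left(-31613 - \frac{148}{7}\right)} = \frac{1}{9 \left(- \frac{221439}{7}\right)} = \frac{1}{9} \left(- \frac{7}{221439}\right) = - \frac{7}{1992951} \approx -3.5124 \cdot 10^{-6}$)
$o = 15$ ($o = - 3 \left(-5 + 0\right) = \left(-3\right) \left(-5\right) = 15$)
$b{\left(S \right)} = \frac{3}{100}$ ($b{\left(S \right)} = - 3 \left(\frac{S}{S} - \frac{101}{100}\right) = - 3 \left(1 - \frac{101}{100}\right) = \left(-3\right) \left(- \frac{1}{100}\right) = \frac{3}{100}$)
$m - b{\left(o \right)} = - \frac{7}{1992951} - \frac{3}{100} = - \frac{5979553}{199295100}$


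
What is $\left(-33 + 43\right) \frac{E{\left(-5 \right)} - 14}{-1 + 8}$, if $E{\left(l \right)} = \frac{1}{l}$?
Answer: $- \frac{142}{7} \approx -20.286$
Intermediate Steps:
$\left(-33 + 43\right) \frac{E{\left(-5 \right)} - 14}{-1 + 8} = \left(-33 + 43\right) \frac{\frac{1}{-5} - 14}{-1 + 8} = 10 \frac{- \frac{1}{5} - 14}{7} = 10 \left(\left(- \frac{71}{5}\right) \frac{1}{7}\right) = 10 \left(- \frac{71}{35}\right) = - \frac{142}{7}$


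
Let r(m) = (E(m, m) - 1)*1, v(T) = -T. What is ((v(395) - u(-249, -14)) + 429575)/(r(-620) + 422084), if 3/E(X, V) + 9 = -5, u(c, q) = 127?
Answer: 6006742/5909159 ≈ 1.0165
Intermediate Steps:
E(X, V) = -3/14 (E(X, V) = 3/(-9 - 5) = 3/(-14) = 3*(-1/14) = -3/14)
r(m) = -17/14 (r(m) = (-3/14 - 1)*1 = -17/14*1 = -17/14)
((v(395) - u(-249, -14)) + 429575)/(r(-620) + 422084) = ((-1*395 - 1*127) + 429575)/(-17/14 + 422084) = ((-395 - 127) + 429575)/(5909159/14) = (-522 + 429575)*(14/5909159) = 429053*(14/5909159) = 6006742/5909159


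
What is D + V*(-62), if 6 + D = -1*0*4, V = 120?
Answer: -7446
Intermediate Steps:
D = -6 (D = -6 - 1*0*4 = -6 + 0*4 = -6 + 0 = -6)
D + V*(-62) = -6 + 120*(-62) = -6 - 7440 = -7446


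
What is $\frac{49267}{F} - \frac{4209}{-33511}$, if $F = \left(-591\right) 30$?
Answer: $- \frac{68537429}{25832610} \approx -2.6531$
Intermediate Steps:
$F = -17730$
$\frac{49267}{F} - \frac{4209}{-33511} = \frac{49267}{-17730} - \frac{4209}{-33511} = 49267 \left(- \frac{1}{17730}\right) - - \frac{183}{1457} = - \frac{49267}{17730} + \frac{183}{1457} = - \frac{68537429}{25832610}$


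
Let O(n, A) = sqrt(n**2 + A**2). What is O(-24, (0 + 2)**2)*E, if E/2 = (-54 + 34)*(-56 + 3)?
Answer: 8480*sqrt(37) ≈ 51582.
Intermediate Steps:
O(n, A) = sqrt(A**2 + n**2)
E = 2120 (E = 2*((-54 + 34)*(-56 + 3)) = 2*(-20*(-53)) = 2*1060 = 2120)
O(-24, (0 + 2)**2)*E = sqrt(((0 + 2)**2)**2 + (-24)**2)*2120 = sqrt((2**2)**2 + 576)*2120 = sqrt(4**2 + 576)*2120 = sqrt(16 + 576)*2120 = sqrt(592)*2120 = (4*sqrt(37))*2120 = 8480*sqrt(37)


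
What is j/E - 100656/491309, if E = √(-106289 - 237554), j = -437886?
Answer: -100656/491309 + 437886*I*√343843/343843 ≈ -0.20487 + 746.76*I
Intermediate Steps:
E = I*√343843 (E = √(-343843) = I*√343843 ≈ 586.38*I)
j/E - 100656/491309 = -437886*(-I*√343843/343843) - 100656/491309 = -(-437886)*I*√343843/343843 - 100656*1/491309 = 437886*I*√343843/343843 - 100656/491309 = -100656/491309 + 437886*I*√343843/343843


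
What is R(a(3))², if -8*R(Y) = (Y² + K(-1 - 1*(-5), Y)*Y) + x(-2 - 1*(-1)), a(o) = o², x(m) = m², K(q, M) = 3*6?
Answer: 3721/4 ≈ 930.25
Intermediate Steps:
K(q, M) = 18
R(Y) = -⅛ - 9*Y/4 - Y²/8 (R(Y) = -((Y² + 18*Y) + (-2 - 1*(-1))²)/8 = -((Y² + 18*Y) + (-2 + 1)²)/8 = -((Y² + 18*Y) + (-1)²)/8 = -((Y² + 18*Y) + 1)/8 = -(1 + Y² + 18*Y)/8 = -⅛ - 9*Y/4 - Y²/8)
R(a(3))² = (-⅛ - 9/4*3² - (3²)²/8)² = (-⅛ - 9/4*9 - ⅛*9²)² = (-⅛ - 81/4 - ⅛*81)² = (-⅛ - 81/4 - 81/8)² = (-61/2)² = 3721/4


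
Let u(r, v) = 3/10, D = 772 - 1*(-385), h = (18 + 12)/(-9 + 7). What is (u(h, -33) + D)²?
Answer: 133934329/100 ≈ 1.3393e+6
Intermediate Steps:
h = -15 (h = 30/(-2) = 30*(-½) = -15)
D = 1157 (D = 772 + 385 = 1157)
u(r, v) = 3/10 (u(r, v) = 3*(⅒) = 3/10)
(u(h, -33) + D)² = (3/10 + 1157)² = (11573/10)² = 133934329/100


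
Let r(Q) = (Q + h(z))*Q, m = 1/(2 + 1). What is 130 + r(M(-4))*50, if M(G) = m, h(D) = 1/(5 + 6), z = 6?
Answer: 13570/99 ≈ 137.07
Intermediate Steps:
h(D) = 1/11
m = ⅓ (m = 1/3 = ⅓ ≈ 0.33333)
M(G) = ⅓
r(Q) = Q*(1/11 + Q) (r(Q) = (Q + 1/11)*Q = (1/11 + Q)*Q = Q*(1/11 + Q))
130 + r(M(-4))*50 = 130 + ((1/11 + ⅓)/3)*50 = 130 + ((⅓)*(14/33))*50 = 130 + (14/99)*50 = 130 + 700/99 = 13570/99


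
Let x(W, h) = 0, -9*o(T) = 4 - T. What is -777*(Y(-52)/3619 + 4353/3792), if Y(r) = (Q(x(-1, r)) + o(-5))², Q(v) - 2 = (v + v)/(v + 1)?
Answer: -583020063/653488 ≈ -892.17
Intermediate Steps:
o(T) = -4/9 + T/9 (o(T) = -(4 - T)/9 = -4/9 + T/9)
Q(v) = 2 + 2*v/(1 + v) (Q(v) = 2 + (v + v)/(v + 1) = 2 + (2*v)/(1 + v) = 2 + 2*v/(1 + v))
Y(r) = 1 (Y(r) = (2*(1 + 2*0)/(1 + 0) + (-4/9 + (⅑)*(-5)))² = (2*(1 + 0)/1 + (-4/9 - 5/9))² = (2*1*1 - 1)² = (2 - 1)² = 1² = 1)
-777*(Y(-52)/3619 + 4353/3792) = -777*(1/3619 + 4353/3792) = -777*(1*(1/3619) + 4353*(1/3792)) = -777*(1/3619 + 1451/1264) = -777*5252433/4574416 = -583020063/653488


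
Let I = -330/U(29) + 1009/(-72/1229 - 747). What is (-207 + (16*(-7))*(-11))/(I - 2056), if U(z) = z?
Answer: -27291562875/55081827559 ≈ -0.49547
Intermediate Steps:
I = -338946319/26625915 (I = -330/29 + 1009/(-72/1229 - 747) = -330/29 + 1009/(-918135/1229) = -330/29 + 1009*(-1229/918135) = -330/29 - 1240061/918135 = -338946319/26625915 ≈ -12.730)
(-207 + (16*(-7))*(-11))/(I - 2056) = (-207 + (16*(-7))*(-11))/(-338946319/26625915 - 2056) = (-207 - 112*(-11))/(-55081827559/26625915) = (-207 + 1232)*(-26625915/55081827559) = 1025*(-26625915/55081827559) = -27291562875/55081827559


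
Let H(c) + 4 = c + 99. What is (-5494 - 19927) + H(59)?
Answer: -25267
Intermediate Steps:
H(c) = 95 + c (H(c) = -4 + (c + 99) = -4 + (99 + c) = 95 + c)
(-5494 - 19927) + H(59) = (-5494 - 19927) + (95 + 59) = -25421 + 154 = -25267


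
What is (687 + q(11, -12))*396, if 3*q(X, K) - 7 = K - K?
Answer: 272976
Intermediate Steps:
q(X, K) = 7/3 (q(X, K) = 7/3 + (K - K)/3 = 7/3 + (⅓)*0 = 7/3 + 0 = 7/3)
(687 + q(11, -12))*396 = (687 + 7/3)*396 = (2068/3)*396 = 272976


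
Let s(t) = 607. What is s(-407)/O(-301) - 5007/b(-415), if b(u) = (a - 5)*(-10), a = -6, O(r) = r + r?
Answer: -770246/16555 ≈ -46.526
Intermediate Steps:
O(r) = 2*r
b(u) = 110 (b(u) = (-6 - 5)*(-10) = -11*(-10) = 110)
s(-407)/O(-301) - 5007/b(-415) = 607/((2*(-301))) - 5007/110 = 607/(-602) - 5007*1/110 = 607*(-1/602) - 5007/110 = -607/602 - 5007/110 = -770246/16555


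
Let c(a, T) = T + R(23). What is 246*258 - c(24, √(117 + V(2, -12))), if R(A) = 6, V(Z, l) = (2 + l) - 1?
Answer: 63462 - √106 ≈ 63452.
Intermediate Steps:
V(Z, l) = 1 + l
c(a, T) = 6 + T (c(a, T) = T + 6 = 6 + T)
246*258 - c(24, √(117 + V(2, -12))) = 246*258 - (6 + √(117 + (1 - 12))) = 63468 - (6 + √(117 - 11)) = 63468 - (6 + √106) = 63468 + (-6 - √106) = 63462 - √106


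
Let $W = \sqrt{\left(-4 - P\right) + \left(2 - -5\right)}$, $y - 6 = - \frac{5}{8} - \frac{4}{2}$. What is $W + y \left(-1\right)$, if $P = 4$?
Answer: $- \frac{27}{8} + i \approx -3.375 + 1.0 i$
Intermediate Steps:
$y = \frac{27}{8}$ ($y = 6 - \left(2 + \frac{5}{8}\right) = 6 - \frac{21}{8} = \frac{27}{8} \approx 3.375$)
$W = i$ ($W = \sqrt{\left(-4 - 4\right) + \left(2 - -5\right)} = \sqrt{\left(-4 - 4\right) + \left(2 + 5\right)} = \sqrt{-8 + 7} = \sqrt{-1} = i \approx 1.0 i$)
$W + y \left(-1\right) = i + \frac{27}{8} \left(-1\right) = i - \frac{27}{8} = - \frac{27}{8} + i$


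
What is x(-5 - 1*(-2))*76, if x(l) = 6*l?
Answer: -1368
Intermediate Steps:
x(-5 - 1*(-2))*76 = (6*(-5 - 1*(-2)))*76 = (6*(-5 + 2))*76 = (6*(-3))*76 = -18*76 = -1368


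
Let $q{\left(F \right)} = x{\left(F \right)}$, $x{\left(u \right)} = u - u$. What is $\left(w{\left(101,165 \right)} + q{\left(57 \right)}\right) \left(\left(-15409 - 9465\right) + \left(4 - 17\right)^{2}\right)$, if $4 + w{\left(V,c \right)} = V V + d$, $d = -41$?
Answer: $-250903980$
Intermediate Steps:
$x{\left(u \right)} = 0$
$w{\left(V,c \right)} = -45 + V^{2}$ ($w{\left(V,c \right)} = -4 + \left(V V - 41\right) = -4 + \left(V^{2} - 41\right) = -4 + \left(-41 + V^{2}\right) = -45 + V^{2}$)
$q{\left(F \right)} = 0$
$\left(w{\left(101,165 \right)} + q{\left(57 \right)}\right) \left(\left(-15409 - 9465\right) + \left(4 - 17\right)^{2}\right) = \left(\left(-45 + 101^{2}\right) + 0\right) \left(\left(-15409 - 9465\right) + \left(4 - 17\right)^{2}\right) = \left(\left(-45 + 10201\right) + 0\right) \left(\left(-15409 - 9465\right) + \left(-13\right)^{2}\right) = \left(10156 + 0\right) \left(-24874 + 169\right) = 10156 \left(-24705\right) = -250903980$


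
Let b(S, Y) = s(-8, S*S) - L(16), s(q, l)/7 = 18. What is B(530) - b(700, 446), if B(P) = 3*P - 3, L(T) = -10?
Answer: 1451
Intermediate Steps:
s(q, l) = 126 (s(q, l) = 7*18 = 126)
B(P) = -3 + 3*P
b(S, Y) = 136 (b(S, Y) = 126 - 1*(-10) = 126 + 10 = 136)
B(530) - b(700, 446) = (-3 + 3*530) - 1*136 = (-3 + 1590) - 136 = 1587 - 136 = 1451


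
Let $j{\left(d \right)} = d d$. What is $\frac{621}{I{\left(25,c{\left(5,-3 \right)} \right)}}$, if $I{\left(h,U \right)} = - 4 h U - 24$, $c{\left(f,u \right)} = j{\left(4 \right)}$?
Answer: $- \frac{621}{1624} \approx -0.38239$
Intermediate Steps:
$j{\left(d \right)} = d^{2}$
$c{\left(f,u \right)} = 16$ ($c{\left(f,u \right)} = 4^{2} = 16$)
$I{\left(h,U \right)} = -24 - 4 U h$ ($I{\left(h,U \right)} = - 4 U h - 24 = -24 - 4 U h$)
$\frac{621}{I{\left(25,c{\left(5,-3 \right)} \right)}} = \frac{621}{-24 - 64 \cdot 25} = \frac{621}{-24 - 1600} = \frac{621}{-1624} = 621 \left(- \frac{1}{1624}\right) = - \frac{621}{1624}$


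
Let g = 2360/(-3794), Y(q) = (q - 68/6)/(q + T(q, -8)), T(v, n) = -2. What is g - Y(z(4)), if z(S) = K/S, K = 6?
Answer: -115463/5691 ≈ -20.289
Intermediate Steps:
z(S) = 6/S
Y(q) = (-34/3 + q)/(-2 + q) (Y(q) = (q - 68/6)/(q - 2) = (q - 68*1/6)/(-2 + q) = (q - 34/3)/(-2 + q) = (-34/3 + q)/(-2 + q))
g = -1180/1897 (g = 2360*(-1/3794) = -1180/1897 ≈ -0.62204)
g - Y(z(4)) = -1180/1897 - (-34/3 + 6/4)/(-2 + 6/4) = -1180/1897 - (-34/3 + 6*(1/4))/(-2 + 6*(1/4)) = -1180/1897 - (-34/3 + 3/2)/(-2 + 3/2) = -1180/1897 - (-59)/((-1/2)*6) = -1180/1897 - (-2)*(-59)/6 = -1180/1897 - 1*59/3 = -1180/1897 - 59/3 = -115463/5691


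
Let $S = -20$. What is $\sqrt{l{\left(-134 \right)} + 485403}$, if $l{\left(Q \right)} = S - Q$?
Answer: $\sqrt{485517} \approx 696.79$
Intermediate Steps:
$l{\left(Q \right)} = -20 - Q$
$\sqrt{l{\left(-134 \right)} + 485403} = \sqrt{\left(-20 - -134\right) + 485403} = \sqrt{\left(-20 + 134\right) + 485403} = \sqrt{114 + 485403} = \sqrt{485517}$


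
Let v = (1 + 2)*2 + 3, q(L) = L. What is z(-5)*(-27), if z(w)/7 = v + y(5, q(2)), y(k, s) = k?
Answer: -2646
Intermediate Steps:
v = 9 (v = 3*2 + 3 = 6 + 3 = 9)
z(w) = 98 (z(w) = 7*(9 + 5) = 7*14 = 98)
z(-5)*(-27) = 98*(-27) = -2646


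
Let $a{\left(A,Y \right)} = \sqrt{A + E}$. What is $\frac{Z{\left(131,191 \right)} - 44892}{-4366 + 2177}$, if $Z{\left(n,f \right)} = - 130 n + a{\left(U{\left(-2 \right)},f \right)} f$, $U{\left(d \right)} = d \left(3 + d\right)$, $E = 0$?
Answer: $\frac{61922}{2189} - \frac{191 i \sqrt{2}}{2189} \approx 28.288 - 0.1234 i$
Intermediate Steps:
$a{\left(A,Y \right)} = \sqrt{A}$ ($a{\left(A,Y \right)} = \sqrt{A + 0} = \sqrt{A}$)
$Z{\left(n,f \right)} = - 130 n + i f \sqrt{2}$ ($Z{\left(n,f \right)} = - 130 n + \sqrt{- 2 \left(3 - 2\right)} f = - 130 n + \sqrt{\left(-2\right) 1} f = - 130 n + \sqrt{-2} f = - 130 n + i \sqrt{2} f = - 130 n + i f \sqrt{2}$)
$\frac{Z{\left(131,191 \right)} - 44892}{-4366 + 2177} = \frac{\left(\left(-130\right) 131 + i 191 \sqrt{2}\right) - 44892}{-4366 + 2177} = \frac{\left(-17030 + 191 i \sqrt{2}\right) - 44892}{-2189} = \left(-61922 + 191 i \sqrt{2}\right) \left(- \frac{1}{2189}\right) = \frac{61922}{2189} - \frac{191 i \sqrt{2}}{2189}$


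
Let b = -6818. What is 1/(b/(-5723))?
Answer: 5723/6818 ≈ 0.83940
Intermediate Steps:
1/(b/(-5723)) = 1/(-6818/(-5723)) = 1/(-6818*(-1/5723)) = 1/(6818/5723) = 5723/6818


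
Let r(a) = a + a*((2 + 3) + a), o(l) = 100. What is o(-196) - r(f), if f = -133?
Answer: -16791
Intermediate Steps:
r(a) = a + a*(5 + a)
o(-196) - r(f) = 100 - (-133)*(6 - 133) = 100 - (-133)*(-127) = 100 - 1*16891 = 100 - 16891 = -16791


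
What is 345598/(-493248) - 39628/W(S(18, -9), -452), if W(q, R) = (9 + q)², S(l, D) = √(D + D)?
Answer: (-3110382*√2 + 3261367403*I)/(739872*(-7*I + 6*√2)) ≈ -255.43 + 308.77*I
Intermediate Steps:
S(l, D) = √2*√D (S(l, D) = √(2*D) = √2*√D)
345598/(-493248) - 39628/W(S(18, -9), -452) = 345598/(-493248) - 39628/(9 + √2*√(-9))² = 345598*(-1/493248) - 39628/(9 + √2*(3*I))² = -172799/246624 - 39628/(9 + 3*I*√2)²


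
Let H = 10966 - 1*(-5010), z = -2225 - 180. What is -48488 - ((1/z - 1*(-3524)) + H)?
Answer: -163511139/2405 ≈ -67988.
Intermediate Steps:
z = -2405
H = 15976 (H = 10966 + 5010 = 15976)
-48488 - ((1/z - 1*(-3524)) + H) = -48488 - ((1/(-2405) - 1*(-3524)) + 15976) = -48488 - ((-1/2405 + 3524) + 15976) = -48488 - (8475219/2405 + 15976) = -48488 - 1*46897499/2405 = -48488 - 46897499/2405 = -163511139/2405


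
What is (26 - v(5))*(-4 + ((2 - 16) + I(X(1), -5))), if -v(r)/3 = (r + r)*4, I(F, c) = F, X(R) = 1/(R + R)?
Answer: -2555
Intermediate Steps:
X(R) = 1/(2*R)
v(r) = -24*r (v(r) = -3*(r + r)*4 = -3*2*r*4 = -24*r)
(26 - v(5))*(-4 + ((2 - 16) + I(X(1), -5))) = (26 - (-24)*5)*(-4 + ((2 - 16) + (½)/1)) = (26 - 1*(-120))*(-4 + (-14 + (½)*1)) = (26 + 120)*(-4 + (-14 + ½)) = 146*(-4 - 27/2) = 146*(-35/2) = -2555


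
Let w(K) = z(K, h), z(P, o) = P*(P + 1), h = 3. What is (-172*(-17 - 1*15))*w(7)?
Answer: 308224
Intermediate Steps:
z(P, o) = P*(1 + P)
w(K) = K*(1 + K)
(-172*(-17 - 1*15))*w(7) = (-172*(-17 - 1*15))*(7*(1 + 7)) = (-172*(-17 - 15))*(7*8) = -172*(-32)*56 = 5504*56 = 308224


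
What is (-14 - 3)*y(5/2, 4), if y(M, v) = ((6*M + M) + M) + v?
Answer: -408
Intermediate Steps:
y(M, v) = v + 8*M (y(M, v) = (7*M + M) + v = 8*M + v = v + 8*M)
(-14 - 3)*y(5/2, 4) = (-14 - 3)*(4 + 8*(5/2)) = -17*(4 + 8*(5*(½))) = -17*(4 + 8*(5/2)) = -17*(4 + 20) = -17*24 = -408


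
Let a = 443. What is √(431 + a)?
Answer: √874 ≈ 29.563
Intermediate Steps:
√(431 + a) = √(431 + 443) = √874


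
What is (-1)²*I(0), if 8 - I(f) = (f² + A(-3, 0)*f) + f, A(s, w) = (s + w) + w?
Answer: 8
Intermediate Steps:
A(s, w) = s + 2*w
I(f) = 8 - f² + 2*f (I(f) = 8 - ((f² + (-3 + 2*0)*f) + f) = 8 - ((f² + (-3 + 0)*f) + f) = 8 - ((f² - 3*f) + f) = 8 - (f² - 2*f) = 8 + (-f² + 2*f) = 8 - f² + 2*f)
(-1)²*I(0) = (-1)²*(8 - 1*0² + 2*0) = 1*(8 - 1*0 + 0) = 1*(8 + 0 + 0) = 1*8 = 8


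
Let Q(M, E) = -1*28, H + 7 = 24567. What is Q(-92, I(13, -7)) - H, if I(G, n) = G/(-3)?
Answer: -24588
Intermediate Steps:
H = 24560 (H = -7 + 24567 = 24560)
I(G, n) = -G/3 (I(G, n) = G*(-⅓) = -G/3)
Q(M, E) = -28
Q(-92, I(13, -7)) - H = -28 - 1*24560 = -28 - 24560 = -24588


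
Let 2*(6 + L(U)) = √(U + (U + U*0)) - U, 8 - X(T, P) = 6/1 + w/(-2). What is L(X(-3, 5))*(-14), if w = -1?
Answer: 189/2 - 7*√3 ≈ 82.376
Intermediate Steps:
X(T, P) = 3/2 (X(T, P) = 8 - (6/1 - 1/(-2)) = 8 - (6*1 - 1*(-½)) = 8 - (6 + ½) = 8 - 1*13/2 = 8 - 13/2 = 3/2)
L(U) = -6 - U/2 + √2*√U/2 (L(U) = -6 + (√(U + (U + U*0)) - U)/2 = -6 + (√(U + (U + 0)) - U)/2 = -6 + (√(U + U) - U)/2 = -6 + (√(2*U) - U)/2 = -6 + (√2*√U - U)/2 = -6 + (-U + √2*√U)/2 = -6 + (-U/2 + √2*√U/2) = -6 - U/2 + √2*√U/2)
L(X(-3, 5))*(-14) = (-6 - ½*3/2 + √2*√(3/2)/2)*(-14) = (-6 - ¾ + √2*(√6/2)/2)*(-14) = (-6 - ¾ + √3/2)*(-14) = (-27/4 + √3/2)*(-14) = 189/2 - 7*√3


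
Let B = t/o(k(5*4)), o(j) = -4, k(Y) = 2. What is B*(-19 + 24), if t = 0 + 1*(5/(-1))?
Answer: 25/4 ≈ 6.2500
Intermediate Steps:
t = -5 (t = 0 + 1*(5*(-1)) = 0 + 1*(-5) = 0 - 5 = -5)
B = 5/4 (B = -5/(-4) = -5*(-¼) = 5/4 ≈ 1.2500)
B*(-19 + 24) = 5*(-19 + 24)/4 = (5/4)*5 = 25/4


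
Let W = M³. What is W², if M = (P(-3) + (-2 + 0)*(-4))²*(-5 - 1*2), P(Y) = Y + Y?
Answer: 481890304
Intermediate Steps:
P(Y) = 2*Y
M = -28 (M = (2*(-3) + (-2 + 0)*(-4))²*(-5 - 1*2) = (-6 - 2*(-4))²*(-5 - 2) = (-6 + 8)²*(-7) = 2²*(-7) = 4*(-7) = -28)
W = -21952 (W = (-28)³ = -21952)
W² = (-21952)² = 481890304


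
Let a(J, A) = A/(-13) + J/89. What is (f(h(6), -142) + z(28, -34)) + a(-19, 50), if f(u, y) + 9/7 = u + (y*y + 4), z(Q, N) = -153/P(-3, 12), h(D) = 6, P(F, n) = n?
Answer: 652970687/32396 ≈ 20156.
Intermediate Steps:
a(J, A) = -A/13 + J/89 (a(J, A) = A*(-1/13) + J*(1/89) = -A/13 + J/89)
z(Q, N) = -51/4 (z(Q, N) = -153/12 = -153*1/12 = -51/4)
f(u, y) = 19/7 + u + y**2 (f(u, y) = -9/7 + (u + (y*y + 4)) = -9/7 + (u + (y**2 + 4)) = -9/7 + (u + (4 + y**2)) = -9/7 + (4 + u + y**2) = 19/7 + u + y**2)
(f(h(6), -142) + z(28, -34)) + a(-19, 50) = ((19/7 + 6 + (-142)**2) - 51/4) + (-1/13*50 + (1/89)*(-19)) = ((19/7 + 6 + 20164) - 51/4) + (-50/13 - 19/89) = (141209/7 - 51/4) - 4697/1157 = 564479/28 - 4697/1157 = 652970687/32396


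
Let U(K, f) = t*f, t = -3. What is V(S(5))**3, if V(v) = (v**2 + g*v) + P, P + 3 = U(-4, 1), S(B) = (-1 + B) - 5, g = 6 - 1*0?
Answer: -1331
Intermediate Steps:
g = 6 (g = 6 + 0 = 6)
U(K, f) = -3*f
S(B) = -6 + B
P = -6 (P = -3 - 3*1 = -3 - 3 = -6)
V(v) = -6 + v**2 + 6*v (V(v) = (v**2 + 6*v) - 6 = -6 + v**2 + 6*v)
V(S(5))**3 = (-6 + (-6 + 5)**2 + 6*(-6 + 5))**3 = (-6 + (-1)**2 + 6*(-1))**3 = (-6 + 1 - 6)**3 = (-11)**3 = -1331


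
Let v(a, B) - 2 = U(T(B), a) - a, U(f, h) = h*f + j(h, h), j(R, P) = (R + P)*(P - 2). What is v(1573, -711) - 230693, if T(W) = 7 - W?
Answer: 5839516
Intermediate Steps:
j(R, P) = (-2 + P)*(P + R) (j(R, P) = (P + R)*(-2 + P) = (-2 + P)*(P + R))
U(f, h) = -4*h + 2*h**2 + f*h (U(f, h) = h*f + (h**2 - 2*h - 2*h + h*h) = f*h + (h**2 - 2*h - 2*h + h**2) = f*h + (-4*h + 2*h**2) = -4*h + 2*h**2 + f*h)
v(a, B) = 2 - a + a*(3 - B + 2*a) (v(a, B) = 2 + (a*(-4 + (7 - B) + 2*a) - a) = 2 + (a*(3 - B + 2*a) - a) = 2 + (-a + a*(3 - B + 2*a)) = 2 - a + a*(3 - B + 2*a))
v(1573, -711) - 230693 = (2 + 2*1573 + 2*1573**2 - 1*(-711)*1573) - 230693 = (2 + 3146 + 2*2474329 + 1118403) - 230693 = (2 + 3146 + 4948658 + 1118403) - 230693 = 6070209 - 230693 = 5839516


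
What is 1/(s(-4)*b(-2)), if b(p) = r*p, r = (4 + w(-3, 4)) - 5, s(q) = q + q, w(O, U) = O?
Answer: -1/64 ≈ -0.015625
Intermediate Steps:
s(q) = 2*q
r = -4 (r = (4 - 3) - 5 = 1 - 5 = -4)
b(p) = -4*p
1/(s(-4)*b(-2)) = 1/((2*(-4))*(-4*(-2))) = 1/(-8*8) = 1/(-64) = -1/64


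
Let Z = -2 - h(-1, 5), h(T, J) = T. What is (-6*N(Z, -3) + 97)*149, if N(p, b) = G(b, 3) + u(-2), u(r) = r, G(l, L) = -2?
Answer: 18029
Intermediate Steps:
Z = -1 (Z = -2 - 1*(-1) = -2 + 1 = -1)
N(p, b) = -4 (N(p, b) = -2 - 2 = -4)
(-6*N(Z, -3) + 97)*149 = (-6*(-4) + 97)*149 = (24 + 97)*149 = 121*149 = 18029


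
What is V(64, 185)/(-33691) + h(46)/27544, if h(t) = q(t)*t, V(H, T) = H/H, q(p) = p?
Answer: 17815653/231996226 ≈ 0.076793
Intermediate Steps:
V(H, T) = 1
h(t) = t² (h(t) = t*t = t²)
V(64, 185)/(-33691) + h(46)/27544 = 1/(-33691) + 46²/27544 = 1*(-1/33691) + 2116*(1/27544) = -1/33691 + 529/6886 = 17815653/231996226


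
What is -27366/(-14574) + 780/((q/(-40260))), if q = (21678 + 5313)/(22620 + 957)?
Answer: -199821351665161/7284571 ≈ -2.7431e+7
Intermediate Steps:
q = 8997/7859 (q = 26991/23577 = 26991*(1/23577) = 8997/7859 ≈ 1.1448)
-27366/(-14574) + 780/((q/(-40260))) = -27366/(-14574) + 780/(((8997/7859)/(-40260))) = -27366*(-1/14574) + 780/(((8997/7859)*(-1/40260))) = 4561/2429 + 780/(-2999/105467780) = 4561/2429 + 780*(-105467780/2999) = 4561/2429 - 82264868400/2999 = -199821351665161/7284571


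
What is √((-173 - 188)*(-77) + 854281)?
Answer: √882078 ≈ 939.19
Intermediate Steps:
√((-173 - 188)*(-77) + 854281) = √(-361*(-77) + 854281) = √(27797 + 854281) = √882078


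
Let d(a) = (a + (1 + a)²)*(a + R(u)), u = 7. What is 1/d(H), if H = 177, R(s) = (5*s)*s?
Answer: 1/13445342 ≈ 7.4375e-8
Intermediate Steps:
R(s) = 5*s²
d(a) = (245 + a)*(a + (1 + a)²) (d(a) = (a + (1 + a)²)*(a + 5*7²) = (a + (1 + a)²)*(a + 5*49) = (a + (1 + a)²)*(a + 245) = (a + (1 + a)²)*(245 + a) = (245 + a)*(a + (1 + a)²))
1/d(H) = 1/(245 + 177³ + 248*177² + 736*177) = 1/(245 + 5545233 + 248*31329 + 130272) = 1/(245 + 5545233 + 7769592 + 130272) = 1/13445342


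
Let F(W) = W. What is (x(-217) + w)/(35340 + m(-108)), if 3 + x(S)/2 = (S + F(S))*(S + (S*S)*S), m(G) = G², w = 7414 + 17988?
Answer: 739142453/3917 ≈ 1.8870e+5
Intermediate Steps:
w = 25402
x(S) = -6 + 4*S*(S + S³) (x(S) = -6 + 2*((S + S)*(S + (S*S)*S)) = -6 + 2*((2*S)*(S + S²*S)) = -6 + 2*((2*S)*(S + S³)) = -6 + 2*(2*S*(S + S³)) = -6 + 4*S*(S + S³))
(x(-217) + w)/(35340 + m(-108)) = ((-6 + 4*(-217)² + 4*(-217)⁴) + 25402)/(35340 + (-108)²) = ((-6 + 4*47089 + 4*2217373921) + 25402)/(35340 + 11664) = ((-6 + 188356 + 8869495684) + 25402)/47004 = (8869684034 + 25402)*(1/47004) = 8869709436*(1/47004) = 739142453/3917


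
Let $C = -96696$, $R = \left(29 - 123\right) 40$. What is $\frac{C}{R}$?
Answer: $\frac{12087}{470} \approx 25.717$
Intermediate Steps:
$R = -3760$ ($R = \left(-94\right) 40 = -3760$)
$\frac{C}{R} = - \frac{96696}{-3760} = \left(-96696\right) \left(- \frac{1}{3760}\right) = \frac{12087}{470}$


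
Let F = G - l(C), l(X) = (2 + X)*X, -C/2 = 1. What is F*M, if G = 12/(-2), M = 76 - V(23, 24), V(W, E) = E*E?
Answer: 3000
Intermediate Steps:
C = -2 (C = -2*1 = -2)
l(X) = X*(2 + X)
V(W, E) = E²
M = -500 (M = 76 - 1*24² = 76 - 1*576 = 76 - 576 = -500)
G = -6 (G = 12*(-½) = -6)
F = -6 (F = -6 - (-2)*(2 - 2) = -6 - (-2)*0 = -6 - 1*0 = -6 + 0 = -6)
F*M = -6*(-500) = 3000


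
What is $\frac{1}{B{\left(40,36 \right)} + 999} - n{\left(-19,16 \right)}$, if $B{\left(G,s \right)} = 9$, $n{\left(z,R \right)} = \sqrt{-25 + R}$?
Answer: $\frac{1}{1008} - 3 i \approx 0.00099206 - 3.0 i$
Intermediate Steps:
$\frac{1}{B{\left(40,36 \right)} + 999} - n{\left(-19,16 \right)} = \frac{1}{9 + 999} - \sqrt{-25 + 16} = \frac{1}{1008} - \sqrt{-9} = \frac{1}{1008} - 3 i$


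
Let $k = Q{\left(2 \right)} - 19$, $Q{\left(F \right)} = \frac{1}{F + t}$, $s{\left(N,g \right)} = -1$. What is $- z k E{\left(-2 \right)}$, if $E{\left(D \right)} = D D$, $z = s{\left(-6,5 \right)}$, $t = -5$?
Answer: $- \frac{232}{3} \approx -77.333$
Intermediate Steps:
$z = -1$
$E{\left(D \right)} = D^{2}$
$Q{\left(F \right)} = \frac{1}{-5 + F}$ ($Q{\left(F \right)} = \frac{1}{F - 5} = \frac{1}{-5 + F}$)
$k = - \frac{58}{3}$ ($k = \frac{1}{-5 + 2} - 19 = \frac{1}{-3} - 19 = - \frac{1}{3} - 19 = - \frac{58}{3} \approx -19.333$)
$- z k E{\left(-2 \right)} = - \left(-1\right) \left(- \frac{58}{3}\right) \left(-2\right)^{2} = - \frac{58 \cdot 4}{3} = \left(-1\right) \frac{232}{3} = - \frac{232}{3}$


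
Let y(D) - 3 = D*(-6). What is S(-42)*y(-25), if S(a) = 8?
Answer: 1224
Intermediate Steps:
y(D) = 3 - 6*D (y(D) = 3 + D*(-6) = 3 - 6*D)
S(-42)*y(-25) = 8*(3 - 6*(-25)) = 8*(3 + 150) = 8*153 = 1224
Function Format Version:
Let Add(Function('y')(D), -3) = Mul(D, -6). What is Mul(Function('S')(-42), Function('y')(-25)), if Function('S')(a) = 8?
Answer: 1224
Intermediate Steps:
Function('y')(D) = Add(3, Mul(-6, D)) (Function('y')(D) = Add(3, Mul(D, -6)) = Add(3, Mul(-6, D)))
Mul(Function('S')(-42), Function('y')(-25)) = Mul(8, Add(3, Mul(-6, -25))) = Mul(8, Add(3, 150)) = Mul(8, 153) = 1224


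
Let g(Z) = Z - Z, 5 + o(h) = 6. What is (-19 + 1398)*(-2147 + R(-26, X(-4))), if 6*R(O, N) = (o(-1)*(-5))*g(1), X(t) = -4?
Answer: -2960713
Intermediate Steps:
o(h) = 1 (o(h) = -5 + 6 = 1)
g(Z) = 0
R(O, N) = 0 (R(O, N) = ((1*(-5))*0)/6 = (-5*0)/6 = (⅙)*0 = 0)
(-19 + 1398)*(-2147 + R(-26, X(-4))) = (-19 + 1398)*(-2147 + 0) = 1379*(-2147) = -2960713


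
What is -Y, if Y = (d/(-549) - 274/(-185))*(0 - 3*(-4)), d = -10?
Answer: -609104/33855 ≈ -17.992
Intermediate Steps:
Y = 609104/33855 (Y = (-10/(-549) - 274/(-185))*(0 - 3*(-4)) = (-10*(-1/549) - 274*(-1/185))*(0 + 12) = (10/549 + 274/185)*12 = (152276/101565)*12 = 609104/33855 ≈ 17.992)
-Y = -1*609104/33855 = -609104/33855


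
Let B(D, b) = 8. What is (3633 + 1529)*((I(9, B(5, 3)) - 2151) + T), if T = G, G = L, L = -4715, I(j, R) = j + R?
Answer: -35354538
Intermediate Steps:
I(j, R) = R + j
G = -4715
T = -4715
(3633 + 1529)*((I(9, B(5, 3)) - 2151) + T) = (3633 + 1529)*(((8 + 9) - 2151) - 4715) = 5162*((17 - 2151) - 4715) = 5162*(-2134 - 4715) = 5162*(-6849) = -35354538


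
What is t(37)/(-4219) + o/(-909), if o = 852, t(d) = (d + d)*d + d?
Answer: -2039021/1278357 ≈ -1.5950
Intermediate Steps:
t(d) = d + 2*d² (t(d) = (2*d)*d + d = 2*d² + d = d + 2*d²)
t(37)/(-4219) + o/(-909) = (37*(1 + 2*37))/(-4219) + 852/(-909) = (37*(1 + 74))*(-1/4219) + 852*(-1/909) = (37*75)*(-1/4219) - 284/303 = 2775*(-1/4219) - 284/303 = -2775/4219 - 284/303 = -2039021/1278357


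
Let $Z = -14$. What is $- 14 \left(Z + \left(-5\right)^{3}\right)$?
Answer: $1946$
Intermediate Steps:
$- 14 \left(Z + \left(-5\right)^{3}\right) = - 14 \left(-14 + \left(-5\right)^{3}\right) = - 14 \left(-14 - 125\right) = \left(-14\right) \left(-139\right) = 1946$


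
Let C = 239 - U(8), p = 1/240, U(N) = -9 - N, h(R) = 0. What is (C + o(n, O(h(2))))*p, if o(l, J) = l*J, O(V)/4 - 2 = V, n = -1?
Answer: 31/30 ≈ 1.0333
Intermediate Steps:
O(V) = 8 + 4*V
o(l, J) = J*l
p = 1/240 ≈ 0.0041667
C = 256 (C = 239 - (-9 - 1*8) = 239 - (-9 - 8) = 239 - 1*(-17) = 239 + 17 = 256)
(C + o(n, O(h(2))))*p = (256 + (8 + 4*0)*(-1))*(1/240) = (256 + (8 + 0)*(-1))*(1/240) = (256 + 8*(-1))*(1/240) = (256 - 8)*(1/240) = 248*(1/240) = 31/30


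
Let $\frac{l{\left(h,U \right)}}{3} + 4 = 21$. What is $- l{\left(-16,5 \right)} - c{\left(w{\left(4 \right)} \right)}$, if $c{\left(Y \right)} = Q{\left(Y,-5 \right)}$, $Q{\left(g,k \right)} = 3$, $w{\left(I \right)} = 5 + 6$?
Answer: $-54$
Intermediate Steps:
$w{\left(I \right)} = 11$
$l{\left(h,U \right)} = 51$ ($l{\left(h,U \right)} = -12 + 3 \cdot 21 = -12 + 63 = 51$)
$c{\left(Y \right)} = 3$
$- l{\left(-16,5 \right)} - c{\left(w{\left(4 \right)} \right)} = \left(-1\right) 51 - 3 = -51 - 3 = -54$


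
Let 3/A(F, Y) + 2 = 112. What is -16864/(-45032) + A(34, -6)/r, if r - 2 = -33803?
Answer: 2612586331/6976413730 ≈ 0.37449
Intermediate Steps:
r = -33801 (r = 2 - 33803 = -33801)
A(F, Y) = 3/110 (A(F, Y) = 3/(-2 + 112) = 3/110)
-16864/(-45032) + A(34, -6)/r = -16864/(-45032) + (3/110)/(-33801) = -16864*(-1/45032) + (3/110)*(-1/33801) = 2108/5629 - 1/1239370 = 2612586331/6976413730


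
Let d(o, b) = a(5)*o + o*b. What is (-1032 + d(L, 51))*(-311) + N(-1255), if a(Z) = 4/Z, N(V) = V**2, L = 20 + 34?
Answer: 5130239/5 ≈ 1.0260e+6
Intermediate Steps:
L = 54
d(o, b) = 4*o/5 + b*o (d(o, b) = (4/5)*o + o*b = (4*(1/5))*o + b*o = 4*o/5 + b*o)
(-1032 + d(L, 51))*(-311) + N(-1255) = (-1032 + (1/5)*54*(4 + 5*51))*(-311) + (-1255)**2 = (-1032 + (1/5)*54*(4 + 255))*(-311) + 1575025 = (-1032 + (1/5)*54*259)*(-311) + 1575025 = (-1032 + 13986/5)*(-311) + 1575025 = (8826/5)*(-311) + 1575025 = -2744886/5 + 1575025 = 5130239/5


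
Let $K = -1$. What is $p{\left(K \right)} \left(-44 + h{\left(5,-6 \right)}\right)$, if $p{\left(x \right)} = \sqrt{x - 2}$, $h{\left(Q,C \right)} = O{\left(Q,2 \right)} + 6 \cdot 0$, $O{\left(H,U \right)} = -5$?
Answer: $- 49 i \sqrt{3} \approx - 84.87 i$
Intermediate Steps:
$h{\left(Q,C \right)} = -5$ ($h{\left(Q,C \right)} = -5 + 6 \cdot 0 = -5 + 0 = -5$)
$p{\left(x \right)} = \sqrt{-2 + x}$
$p{\left(K \right)} \left(-44 + h{\left(5,-6 \right)}\right) = \sqrt{-2 - 1} \left(-44 - 5\right) = \sqrt{-3} \left(-49\right) = i \sqrt{3} \left(-49\right) = - 49 i \sqrt{3}$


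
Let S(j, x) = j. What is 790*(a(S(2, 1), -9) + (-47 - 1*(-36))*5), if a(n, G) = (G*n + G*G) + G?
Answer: -790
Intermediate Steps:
a(n, G) = G + G² + G*n (a(n, G) = (G*n + G²) + G = (G² + G*n) + G = G + G² + G*n)
790*(a(S(2, 1), -9) + (-47 - 1*(-36))*5) = 790*(-9*(1 - 9 + 2) + (-47 - 1*(-36))*5) = 790*(-9*(-6) + (-47 + 36)*5) = 790*(54 - 11*5) = 790*(54 - 55) = 790*(-1) = -790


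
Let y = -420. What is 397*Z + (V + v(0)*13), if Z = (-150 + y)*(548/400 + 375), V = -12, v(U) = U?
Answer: -851687793/10 ≈ -8.5169e+7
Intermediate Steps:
Z = -2145309/10 (Z = (-150 - 420)*(548/400 + 375) = -570*(548*(1/400) + 375) = -570*(137/100 + 375) = -570*37637/100 = -2145309/10 ≈ -2.1453e+5)
397*Z + (V + v(0)*13) = 397*(-2145309/10) + (-12 + 0*13) = -851687673/10 + (-12 + 0) = -851687673/10 - 12 = -851687793/10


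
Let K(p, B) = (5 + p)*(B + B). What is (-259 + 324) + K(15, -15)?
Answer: -535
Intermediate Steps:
K(p, B) = 2*B*(5 + p) (K(p, B) = (5 + p)*(2*B) = 2*B*(5 + p))
(-259 + 324) + K(15, -15) = (-259 + 324) + 2*(-15)*(5 + 15) = 65 + 2*(-15)*20 = 65 - 600 = -535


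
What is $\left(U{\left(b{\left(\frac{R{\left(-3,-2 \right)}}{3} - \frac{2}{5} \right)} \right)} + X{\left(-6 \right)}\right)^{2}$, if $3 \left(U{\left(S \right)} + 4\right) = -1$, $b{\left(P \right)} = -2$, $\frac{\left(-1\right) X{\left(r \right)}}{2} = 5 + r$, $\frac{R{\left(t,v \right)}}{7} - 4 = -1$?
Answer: $\frac{49}{9} \approx 5.4444$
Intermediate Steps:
$R{\left(t,v \right)} = 21$ ($R{\left(t,v \right)} = 28 + 7 \left(-1\right) = 28 - 7 = 21$)
$X{\left(r \right)} = -10 - 2 r$ ($X{\left(r \right)} = - 2 \left(5 + r\right) = -10 - 2 r$)
$U{\left(S \right)} = - \frac{13}{3}$ ($U{\left(S \right)} = -4 + \frac{1}{3} \left(-1\right) = -4 - \frac{1}{3} = - \frac{13}{3}$)
$\left(U{\left(b{\left(\frac{R{\left(-3,-2 \right)}}{3} - \frac{2}{5} \right)} \right)} + X{\left(-6 \right)}\right)^{2} = \left(- \frac{13}{3} - -2\right)^{2} = \left(- \frac{13}{3} + \left(-10 + 12\right)\right)^{2} = \left(- \frac{13}{3} + 2\right)^{2} = \left(- \frac{7}{3}\right)^{2} = \frac{49}{9}$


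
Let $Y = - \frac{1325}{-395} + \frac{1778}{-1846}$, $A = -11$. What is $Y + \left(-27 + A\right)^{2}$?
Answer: $\frac{105466512}{72917} \approx 1446.4$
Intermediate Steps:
$Y = \frac{174364}{72917}$ ($Y = \left(-1325\right) \left(- \frac{1}{395}\right) + 1778 \left(- \frac{1}{1846}\right) = \frac{265}{79} - \frac{889}{923} = \frac{174364}{72917} \approx 2.3913$)
$Y + \left(-27 + A\right)^{2} = \frac{174364}{72917} + \left(-27 - 11\right)^{2} = \frac{174364}{72917} + \left(-38\right)^{2} = \frac{174364}{72917} + 1444 = \frac{105466512}{72917}$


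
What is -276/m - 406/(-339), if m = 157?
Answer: -29822/53223 ≈ -0.56032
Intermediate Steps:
-276/m - 406/(-339) = -276/157 - 406/(-339) = -276*1/157 - 406*(-1/339) = -276/157 + 406/339 = -29822/53223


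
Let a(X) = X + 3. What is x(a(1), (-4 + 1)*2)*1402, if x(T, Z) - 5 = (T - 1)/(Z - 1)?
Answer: 44864/7 ≈ 6409.1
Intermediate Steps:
a(X) = 3 + X
x(T, Z) = 5 + (-1 + T)/(-1 + Z) (x(T, Z) = 5 + (T - 1)/(Z - 1) = 5 + (-1 + T)/(-1 + Z))
x(a(1), (-4 + 1)*2)*1402 = ((-6 + (3 + 1) + 5*((-4 + 1)*2))/(-1 + (-4 + 1)*2))*1402 = ((-6 + 4 + 5*(-3*2))/(-1 - 3*2))*1402 = ((-6 + 4 + 5*(-6))/(-1 - 6))*1402 = ((-6 + 4 - 30)/(-7))*1402 = -⅐*(-32)*1402 = (32/7)*1402 = 44864/7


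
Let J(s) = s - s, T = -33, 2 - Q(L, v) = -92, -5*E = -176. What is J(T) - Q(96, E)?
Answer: -94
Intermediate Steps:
E = 176/5 (E = -⅕*(-176) = 176/5 ≈ 35.200)
Q(L, v) = 94 (Q(L, v) = 2 - 1*(-92) = 2 + 92 = 94)
J(s) = 0
J(T) - Q(96, E) = 0 - 1*94 = 0 - 94 = -94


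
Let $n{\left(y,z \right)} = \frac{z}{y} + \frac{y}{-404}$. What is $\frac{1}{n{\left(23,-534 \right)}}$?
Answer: $- \frac{9292}{216265} \approx -0.042966$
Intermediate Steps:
$n{\left(y,z \right)} = - \frac{y}{404} + \frac{z}{y}$ ($n{\left(y,z \right)} = \frac{z}{y} + y \left(- \frac{1}{404}\right) = \frac{z}{y} - \frac{y}{404} = - \frac{y}{404} + \frac{z}{y}$)
$\frac{1}{n{\left(23,-534 \right)}} = \frac{1}{\left(- \frac{1}{404}\right) 23 - \frac{534}{23}} = \frac{1}{- \frac{23}{404} - \frac{534}{23}} = \frac{1}{- \frac{216265}{9292}} = - \frac{9292}{216265}$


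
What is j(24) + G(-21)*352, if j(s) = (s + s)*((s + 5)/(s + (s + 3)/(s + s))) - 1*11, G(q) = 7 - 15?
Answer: -362913/131 ≈ -2770.3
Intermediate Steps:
G(q) = -8
j(s) = -11 + 2*s*(5 + s)/(s + (3 + s)/(2*s)) (j(s) = (2*s)*((5 + s)/(s + (3 + s)/((2*s)))) - 11 = (2*s)*((5 + s)/(s + (3 + s)*(1/(2*s)))) - 11 = (2*s)*((5 + s)/(s + (3 + s)/(2*s))) - 11 = 2*s*(5 + s)/(s + (3 + s)/(2*s)) - 11 = -11 + 2*s*(5 + s)/(s + (3 + s)/(2*s)))
j(24) + G(-21)*352 = (-33 - 11*24 - 2*24² + 4*24³)/(3 + 24 + 2*24²) - 8*352 = (-33 - 264 - 2*576 + 4*13824)/(3 + 24 + 2*576) - 2816 = (-33 - 264 - 1152 + 55296)/(3 + 24 + 1152) - 2816 = 53847/1179 - 2816 = (1/1179)*53847 - 2816 = 5983/131 - 2816 = -362913/131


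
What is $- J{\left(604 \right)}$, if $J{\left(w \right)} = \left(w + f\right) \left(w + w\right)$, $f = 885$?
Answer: $-1798712$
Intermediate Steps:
$J{\left(w \right)} = 2 w \left(885 + w\right)$ ($J{\left(w \right)} = \left(w + 885\right) \left(w + w\right) = \left(885 + w\right) 2 w = 2 w \left(885 + w\right)$)
$- J{\left(604 \right)} = - 2 \cdot 604 \left(885 + 604\right) = - 2 \cdot 604 \cdot 1489 = \left(-1\right) 1798712 = -1798712$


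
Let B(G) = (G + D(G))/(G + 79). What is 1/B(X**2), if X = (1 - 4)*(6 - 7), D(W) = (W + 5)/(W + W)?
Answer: 9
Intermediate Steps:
D(W) = (5 + W)/(2*W) (D(W) = (5 + W)/((2*W)) = (5 + W)*(1/(2*W)) = (5 + W)/(2*W))
X = 3 (X = -3*(-1) = 3)
B(G) = (G + (5 + G)/(2*G))/(79 + G) (B(G) = (G + (5 + G)/(2*G))/(G + 79) = (G + (5 + G)/(2*G))/(79 + G))
1/B(X**2) = 1/((5 + 3**2 + 2*(3**2)**2)/(2*(3**2)*(79 + 3**2))) = 1/((1/2)*(5 + 9 + 2*9**2)/(9*(79 + 9))) = 1/((1/2)*(1/9)*(5 + 9 + 2*81)/88) = 1/((1/2)*(1/9)*(1/88)*(5 + 9 + 162)) = 1/((1/2)*(1/9)*(1/88)*176) = 1/(1/9) = 9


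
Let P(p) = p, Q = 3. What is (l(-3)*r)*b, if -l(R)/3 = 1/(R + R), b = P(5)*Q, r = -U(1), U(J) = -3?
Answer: 45/2 ≈ 22.500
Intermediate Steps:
r = 3 (r = -1*(-3) = 3)
b = 15 (b = 5*3 = 15)
l(R) = -3/(2*R) (l(R) = -3/(R + R) = -3*1/(2*R) = -3/(2*R))
(l(-3)*r)*b = (-3/2/(-3)*3)*15 = (-3/2*(-1/3)*3)*15 = ((1/2)*3)*15 = (3/2)*15 = 45/2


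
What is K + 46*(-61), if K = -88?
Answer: -2894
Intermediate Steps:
K + 46*(-61) = -88 + 46*(-61) = -88 - 2806 = -2894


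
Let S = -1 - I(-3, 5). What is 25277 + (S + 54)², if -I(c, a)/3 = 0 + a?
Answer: 29901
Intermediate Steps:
I(c, a) = -3*a (I(c, a) = -3*(0 + a) = -3*a)
S = 14 (S = -1 - (-3)*5 = -1 - 1*(-15) = -1 + 15 = 14)
25277 + (S + 54)² = 25277 + (14 + 54)² = 25277 + 68² = 25277 + 4624 = 29901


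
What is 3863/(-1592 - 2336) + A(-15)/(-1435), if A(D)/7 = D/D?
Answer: -795843/805240 ≈ -0.98833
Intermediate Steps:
A(D) = 7 (A(D) = 7*(D/D) = 7*1 = 7)
3863/(-1592 - 2336) + A(-15)/(-1435) = 3863/(-1592 - 2336) + 7/(-1435) = 3863/(-3928) + 7*(-1/1435) = 3863*(-1/3928) - 1/205 = -3863/3928 - 1/205 = -795843/805240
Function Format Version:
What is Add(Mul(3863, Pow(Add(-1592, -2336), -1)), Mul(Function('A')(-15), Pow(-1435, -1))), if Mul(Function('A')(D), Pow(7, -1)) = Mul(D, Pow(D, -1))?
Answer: Rational(-795843, 805240) ≈ -0.98833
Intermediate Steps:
Function('A')(D) = 7 (Function('A')(D) = Mul(7, Mul(D, Pow(D, -1))) = Mul(7, 1) = 7)
Add(Mul(3863, Pow(Add(-1592, -2336), -1)), Mul(Function('A')(-15), Pow(-1435, -1))) = Add(Mul(3863, Pow(Add(-1592, -2336), -1)), Mul(7, Pow(-1435, -1))) = Add(Mul(3863, Pow(-3928, -1)), Mul(7, Rational(-1, 1435))) = Add(Mul(3863, Rational(-1, 3928)), Rational(-1, 205)) = Add(Rational(-3863, 3928), Rational(-1, 205)) = Rational(-795843, 805240)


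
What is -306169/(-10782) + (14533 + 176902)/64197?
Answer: 2413242607/76908006 ≈ 31.378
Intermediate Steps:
-306169/(-10782) + (14533 + 176902)/64197 = -306169*(-1/10782) + 191435*(1/64197) = 306169/10782 + 191435/64197 = 2413242607/76908006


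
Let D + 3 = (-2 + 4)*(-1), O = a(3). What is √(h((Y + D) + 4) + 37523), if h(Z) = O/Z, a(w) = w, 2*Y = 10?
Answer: √150095/2 ≈ 193.71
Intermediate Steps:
Y = 5 (Y = (½)*10 = 5)
O = 3
D = -5 (D = -3 + (-2 + 4)*(-1) = -3 + 2*(-1) = -3 - 2 = -5)
h(Z) = 3/Z
√(h((Y + D) + 4) + 37523) = √(3/((5 - 5) + 4) + 37523) = √(3/(0 + 4) + 37523) = √(3/4 + 37523) = √(3*(¼) + 37523) = √(¾ + 37523) = √(150095/4) = √150095/2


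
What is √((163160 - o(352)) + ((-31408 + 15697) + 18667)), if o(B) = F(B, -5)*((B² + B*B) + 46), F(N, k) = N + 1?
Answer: I*√87326346 ≈ 9344.9*I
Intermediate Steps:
F(N, k) = 1 + N
o(B) = (1 + B)*(46 + 2*B²) (o(B) = (1 + B)*((B² + B*B) + 46) = (1 + B)*((B² + B²) + 46) = (1 + B)*(2*B² + 46) = (1 + B)*(46 + 2*B²))
√((163160 - o(352)) + ((-31408 + 15697) + 18667)) = √((163160 - 2*(1 + 352)*(23 + 352²)) + ((-31408 + 15697) + 18667)) = √((163160 - 2*353*(23 + 123904)) + (-15711 + 18667)) = √((163160 - 2*353*123927) + 2956) = √((163160 - 1*87492462) + 2956) = √((163160 - 87492462) + 2956) = √(-87329302 + 2956) = √(-87326346) = I*√87326346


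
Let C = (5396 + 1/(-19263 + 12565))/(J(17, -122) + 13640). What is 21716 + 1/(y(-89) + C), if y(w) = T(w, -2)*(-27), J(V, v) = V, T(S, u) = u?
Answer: 15436273414586/710824293 ≈ 21716.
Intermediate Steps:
y(w) = 54 (y(w) = -2*(-27) = 54)
C = 5163201/13067798 (C = (5396 + 1/(-19263 + 12565))/(17 + 13640) = (5396 + 1/(-6698))/13657 = (5396 - 1/6698)*(1/13657) = (36142407/6698)*(1/13657) = 5163201/13067798 ≈ 0.39511)
21716 + 1/(y(-89) + C) = 21716 + 1/(54 + 5163201/13067798) = 21716 + 1/(710824293/13067798) = 21716 + 13067798/710824293 = 15436273414586/710824293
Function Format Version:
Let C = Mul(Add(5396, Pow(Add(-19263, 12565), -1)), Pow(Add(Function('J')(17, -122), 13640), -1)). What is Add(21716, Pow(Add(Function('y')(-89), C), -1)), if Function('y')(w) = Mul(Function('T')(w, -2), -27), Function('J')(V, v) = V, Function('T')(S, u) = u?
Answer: Rational(15436273414586, 710824293) ≈ 21716.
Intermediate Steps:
Function('y')(w) = 54 (Function('y')(w) = Mul(-2, -27) = 54)
C = Rational(5163201, 13067798) (C = Mul(Add(5396, Pow(Add(-19263, 12565), -1)), Pow(Add(17, 13640), -1)) = Mul(Add(5396, Pow(-6698, -1)), Pow(13657, -1)) = Mul(Add(5396, Rational(-1, 6698)), Rational(1, 13657)) = Mul(Rational(36142407, 6698), Rational(1, 13657)) = Rational(5163201, 13067798) ≈ 0.39511)
Add(21716, Pow(Add(Function('y')(-89), C), -1)) = Add(21716, Pow(Add(54, Rational(5163201, 13067798)), -1)) = Add(21716, Pow(Rational(710824293, 13067798), -1)) = Add(21716, Rational(13067798, 710824293)) = Rational(15436273414586, 710824293)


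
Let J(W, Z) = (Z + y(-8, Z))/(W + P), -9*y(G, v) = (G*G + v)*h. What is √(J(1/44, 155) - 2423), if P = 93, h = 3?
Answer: I*√40576900983/4093 ≈ 49.215*I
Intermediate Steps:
y(G, v) = -v/3 - G²/3 (y(G, v) = -(G*G + v)*3/9 = -(G² + v)*3/9 = -(v + G²)*3/9 = -(3*v + 3*G²)/9 = -v/3 - G²/3)
J(W, Z) = (-64/3 + 2*Z/3)/(93 + W) (J(W, Z) = (Z + (-Z/3 - ⅓*(-8)²))/(W + 93) = (Z + (-Z/3 - ⅓*64))/(93 + W) = (Z + (-Z/3 - 64/3))/(93 + W) = (Z + (-64/3 - Z/3))/(93 + W) = (-64/3 + 2*Z/3)/(93 + W))
√(J(1/44, 155) - 2423) = √(2*(-32 + 155)/(3*(93 + 1/44)) - 2423) = √((⅔)*123/(93 + 1/44) - 2423) = √((⅔)*123/(4093/44) - 2423) = √((⅔)*(44/4093)*123 - 2423) = √(3608/4093 - 2423) = √(-9913731/4093) = I*√40576900983/4093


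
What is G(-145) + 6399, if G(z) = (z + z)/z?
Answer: 6401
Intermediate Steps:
G(z) = 2 (G(z) = (2*z)/z = 2)
G(-145) + 6399 = 2 + 6399 = 6401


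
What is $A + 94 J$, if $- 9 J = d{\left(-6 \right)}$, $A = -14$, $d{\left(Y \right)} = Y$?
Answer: $\frac{146}{3} \approx 48.667$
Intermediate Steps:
$J = \frac{2}{3}$ ($J = \left(- \frac{1}{9}\right) \left(-6\right) = \frac{2}{3} \approx 0.66667$)
$A + 94 J = -14 + 94 \cdot \frac{2}{3} = -14 + \frac{188}{3} = \frac{146}{3}$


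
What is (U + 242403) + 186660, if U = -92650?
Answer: 336413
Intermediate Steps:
(U + 242403) + 186660 = (-92650 + 242403) + 186660 = 149753 + 186660 = 336413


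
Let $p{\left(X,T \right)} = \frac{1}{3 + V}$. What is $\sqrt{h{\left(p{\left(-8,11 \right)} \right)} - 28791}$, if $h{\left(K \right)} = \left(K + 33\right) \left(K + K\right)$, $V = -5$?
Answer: $\frac{i \sqrt{115294}}{2} \approx 169.77 i$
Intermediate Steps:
$p{\left(X,T \right)} = - \frac{1}{2}$ ($p{\left(X,T \right)} = \frac{1}{3 - 5} = \frac{1}{-2} = - \frac{1}{2}$)
$h{\left(K \right)} = 2 K \left(33 + K\right)$ ($h{\left(K \right)} = \left(33 + K\right) 2 K = 2 K \left(33 + K\right)$)
$\sqrt{h{\left(p{\left(-8,11 \right)} \right)} - 28791} = \sqrt{2 \left(- \frac{1}{2}\right) \left(33 - \frac{1}{2}\right) - 28791} = \sqrt{2 \left(- \frac{1}{2}\right) \frac{65}{2} - 28791} = \sqrt{- \frac{65}{2} - 28791} = \sqrt{- \frac{57647}{2}} = \frac{i \sqrt{115294}}{2}$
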